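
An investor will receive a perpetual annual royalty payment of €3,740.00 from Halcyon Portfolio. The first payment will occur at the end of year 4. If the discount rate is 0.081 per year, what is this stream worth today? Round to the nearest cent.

€36551.86

Value at end of year 3: C / r = €3,740.00 / 0.081 = €46,172.8395
Discount to today: PV = €46,172.8395 / (1 + 0.081)^3 = €46,172.8395 / 1.263214 = €36,551.86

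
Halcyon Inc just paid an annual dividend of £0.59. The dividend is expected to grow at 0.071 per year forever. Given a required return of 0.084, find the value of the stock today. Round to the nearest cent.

£48.61

D₁ = D₀ × (1 + g) = £0.59 × 1.071 = £0.6319
Growing perpetuity: P = D₁ / (r − g) = £0.6319 / (0.084 − 0.071) = £48.61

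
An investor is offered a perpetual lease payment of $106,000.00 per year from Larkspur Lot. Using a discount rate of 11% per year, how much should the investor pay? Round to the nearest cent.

$963636.36

Level perpetuity: PV = C / r = $106,000.00 / 0.11 = $963,636.36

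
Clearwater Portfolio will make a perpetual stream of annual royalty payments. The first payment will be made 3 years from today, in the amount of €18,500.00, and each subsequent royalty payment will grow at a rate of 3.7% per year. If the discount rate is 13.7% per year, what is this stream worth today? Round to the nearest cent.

€143103.68

Value at end of year 2: C₁ / (r − g) = €18,500.00 / (0.137 − 0.037) = €185,000.0000
Discount to today: PV = €185,000.0000 / (1 + 0.137)^2 = €185,000.0000 / 1.292769 = €143,103.68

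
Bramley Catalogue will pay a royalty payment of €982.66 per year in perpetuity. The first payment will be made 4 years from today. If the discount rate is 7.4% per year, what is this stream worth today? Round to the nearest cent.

€10719.11

Value at end of year 3: C / r = €982.66 / 0.074 = €13,279.1892
Discount to today: PV = €13,279.1892 / (1 + 0.074)^3 = €13,279.1892 / 1.238833 = €10,719.11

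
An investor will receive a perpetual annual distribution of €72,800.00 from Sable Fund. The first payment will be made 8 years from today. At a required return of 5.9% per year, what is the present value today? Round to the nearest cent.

€826052.49

Value at end of year 7: C / r = €72,800.00 / 0.059 = €1,233,898.3051
Discount to today: PV = €1,233,898.3051 / (1 + 0.059)^7 = €1,233,898.3051 / 1.493729 = €826,052.49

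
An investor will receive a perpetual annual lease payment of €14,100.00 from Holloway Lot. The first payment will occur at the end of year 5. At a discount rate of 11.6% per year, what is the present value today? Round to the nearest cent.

Value at end of year 4: C / r = €14,100.00 / 0.116 = €121,551.7241
Discount to today: PV = €121,551.7241 / (1 + 0.116)^4 = €121,551.7241 / 1.551161 = €78,361.79

€78361.79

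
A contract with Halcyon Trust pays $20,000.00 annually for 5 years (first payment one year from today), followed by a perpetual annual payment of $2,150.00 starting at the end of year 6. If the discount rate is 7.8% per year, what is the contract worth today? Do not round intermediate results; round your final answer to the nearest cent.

$99211.24

PV of 5-year annuity: $20,000.00 × [1 − (1+0.078)^−5] / 0.078 = 80276.90909
Perpetuity value at year 5: $2,150.00 / 0.078 = 27564.10256
PV of perpetuity: 27564.10256 / (1+0.078)^5 = 18934.33484
Total PV = 80276.90909 + 18934.33484 = 99211.24392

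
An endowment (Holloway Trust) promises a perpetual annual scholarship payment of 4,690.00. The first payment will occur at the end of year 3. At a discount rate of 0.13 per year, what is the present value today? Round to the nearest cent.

Value at end of year 2: C / r = 4,690.00 / 0.13 = 36,076.9231
Discount to today: PV = 36,076.9231 / (1 + 0.13)^2 = 36,076.9231 / 1.276900 = 28,253.52

28253.52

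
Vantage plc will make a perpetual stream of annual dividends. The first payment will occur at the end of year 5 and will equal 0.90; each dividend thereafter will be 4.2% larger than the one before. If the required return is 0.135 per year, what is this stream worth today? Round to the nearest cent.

5.83

Value at end of year 4: C₁ / (r − g) = 0.90 / (0.135 − 0.042) = 9.6774
Discount to today: PV = 9.6774 / (1 + 0.135)^4 = 9.6774 / 1.659524 = 5.83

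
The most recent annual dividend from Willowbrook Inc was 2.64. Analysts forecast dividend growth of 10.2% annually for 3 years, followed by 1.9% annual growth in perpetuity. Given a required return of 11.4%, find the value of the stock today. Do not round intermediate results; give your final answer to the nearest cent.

35.16

D_1 = 2.90928
D_2 = 3.20603
D_3 = 3.53304
Terminal value at year 3: TV = D_3×(1+g_2)/(r−g_2) = 3.60017/0.095 = 37.89652
P_0 = D_1/(1+r)^1 + D_2/(1+r)^2 + D_3/(1+r)^3 + TV/(1+r)^3
    = 2.61156 + 2.58343 + 2.55560 + 27.41219 = 35.16278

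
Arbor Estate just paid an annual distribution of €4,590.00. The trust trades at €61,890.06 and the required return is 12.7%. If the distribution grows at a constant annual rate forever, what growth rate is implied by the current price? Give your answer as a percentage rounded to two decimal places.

P = D₀(1+g)/(r−g) ⇒ P(r−g) = D₀(1+g) ⇒ g(P+D₀) = P·r − D₀
g = (P·r − D₀)/(P + D₀) = (€61,890.06×0.127 − €4,590.00) / (€61,890.06 + €4,590.00) = 0.049188

4.92%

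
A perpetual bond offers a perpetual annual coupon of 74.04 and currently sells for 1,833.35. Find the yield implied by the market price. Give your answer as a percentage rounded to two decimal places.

4.04%

P = C/r ⇒ r = C/P = 74.04/1,833.35 = 0.040385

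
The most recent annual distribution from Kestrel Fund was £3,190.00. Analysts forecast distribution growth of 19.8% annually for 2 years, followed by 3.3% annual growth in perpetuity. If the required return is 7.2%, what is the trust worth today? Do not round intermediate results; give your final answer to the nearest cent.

D_1 = 3821.62000
D_2 = 4578.30076
Terminal value at year 2: TV = D_2×(1+g_2)/(r−g_2) = 4729.38469/0.039 = 121266.27398
P_0 = D_1/(1+r)^1 + D_2/(1+r)^2 + TV/(1+r)^2
    = 3564.94403 + 3983.95797 + 105523.80992 = 113072.71192

£113072.71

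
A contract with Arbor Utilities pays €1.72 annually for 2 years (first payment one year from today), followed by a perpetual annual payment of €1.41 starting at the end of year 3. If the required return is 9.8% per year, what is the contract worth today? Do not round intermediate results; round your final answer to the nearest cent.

PV of 2-year annuity: €1.72 × [1 − (1+0.098)^−2] / 0.098 = 2.99316
Perpetuity value at year 2: €1.41 / 0.098 = 14.38776
PV of perpetuity: 14.38776 / (1+0.098)^2 = 11.93406
Total PV = 2.99316 + 11.93406 = 14.92722

€14.93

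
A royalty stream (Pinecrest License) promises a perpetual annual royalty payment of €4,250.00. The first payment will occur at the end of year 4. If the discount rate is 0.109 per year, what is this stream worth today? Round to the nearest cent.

Value at end of year 3: C / r = €4,250.00 / 0.109 = €38,990.8257
Discount to today: PV = €38,990.8257 / (1 + 0.109)^3 = €38,990.8257 / 1.363938 = €28,586.95

€28586.95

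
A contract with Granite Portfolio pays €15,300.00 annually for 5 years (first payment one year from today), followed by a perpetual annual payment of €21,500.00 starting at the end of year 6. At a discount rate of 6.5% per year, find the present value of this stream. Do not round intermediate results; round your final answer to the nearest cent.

PV of 5-year annuity: €15,300.00 × [1 − (1+0.065)^−5] / 0.065 = 63581.89540
Perpetuity value at year 5: €21,500.00 / 0.065 = 330769.23077
PV of perpetuity: 330769.23077 / (1+0.065)^5 = 241422.12285
Total PV = 63581.89540 + 241422.12285 = 305004.01825

€305004.02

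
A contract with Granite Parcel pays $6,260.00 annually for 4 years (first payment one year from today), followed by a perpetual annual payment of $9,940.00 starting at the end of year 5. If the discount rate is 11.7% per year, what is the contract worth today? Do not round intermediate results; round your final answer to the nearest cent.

PV of 4-year annuity: $6,260.00 × [1 − (1+0.117)^−4] / 0.117 = 19134.57053
Perpetuity value at year 4: $9,940.00 / 0.117 = 84957.26496
PV of perpetuity: 84957.26496 / (1+0.117)^4 = 54574.25681
Total PV = 19134.57053 + 54574.25681 = 73708.82733

$73708.83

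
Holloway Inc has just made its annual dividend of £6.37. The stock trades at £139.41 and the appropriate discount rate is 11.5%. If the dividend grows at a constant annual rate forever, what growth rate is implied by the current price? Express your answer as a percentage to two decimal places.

P = D₀(1+g)/(r−g) ⇒ P(r−g) = D₀(1+g) ⇒ g(P+D₀) = P·r − D₀
g = (P·r − D₀)/(P + D₀) = (£139.41×0.115 − £6.37) / (£139.41 + £6.37) = 0.066279

6.63%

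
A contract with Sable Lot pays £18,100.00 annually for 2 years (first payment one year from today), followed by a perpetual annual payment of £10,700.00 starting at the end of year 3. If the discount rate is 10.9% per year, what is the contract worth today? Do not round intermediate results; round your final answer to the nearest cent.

£110854.66

PV of 2-year annuity: £18,100.00 × [1 − (1+0.109)^−2] / 0.109 = 31037.88090
Perpetuity value at year 2: £10,700.00 / 0.109 = 98165.13761
PV of perpetuity: 98165.13761 / (1+0.109)^2 = 79816.77708
Total PV = 31037.88090 + 79816.77708 = 110854.65798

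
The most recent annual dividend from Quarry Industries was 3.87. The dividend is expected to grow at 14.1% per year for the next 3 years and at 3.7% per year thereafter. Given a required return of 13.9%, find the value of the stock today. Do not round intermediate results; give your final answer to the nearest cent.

D_1 = 4.41567
D_2 = 5.03828
D_3 = 5.74868
Terminal value at year 3: TV = D_3×(1+g_2)/(r−g_2) = 5.96138/0.102 = 58.44488
P_0 = D_1/(1+r)^1 + D_2/(1+r)^2 + D_3/(1+r)^3 + TV/(1+r)^3
    = 3.87680 + 3.88360 + 3.89042 + 39.55262 = 51.20345

51.20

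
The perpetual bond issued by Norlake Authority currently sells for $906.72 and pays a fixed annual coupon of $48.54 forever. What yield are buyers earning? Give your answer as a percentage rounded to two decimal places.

5.35%

P = C/r ⇒ r = C/P = $48.54/$906.72 = 0.053534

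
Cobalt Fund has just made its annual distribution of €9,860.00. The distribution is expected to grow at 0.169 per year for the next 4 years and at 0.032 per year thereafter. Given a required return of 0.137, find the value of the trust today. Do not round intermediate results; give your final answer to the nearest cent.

€150583.02

D_1 = 11526.34000
D_2 = 13474.29146
D_3 = 15751.44672
D_4 = 18413.44121
Terminal value at year 4: TV = D_4×(1+g_2)/(r−g_2) = 19002.67133/0.105 = 180977.82220
P_0 = D_1/(1+r)^1 + D_2/(1+r)^2 + D_3/(1+r)^3 + D_4/(1+r)^4 + TV/(1+r)^4
    = 10137.50220 + 10422.81449 + 10716.15667 + 11017.75475 + 108288.78951 = 150583.01762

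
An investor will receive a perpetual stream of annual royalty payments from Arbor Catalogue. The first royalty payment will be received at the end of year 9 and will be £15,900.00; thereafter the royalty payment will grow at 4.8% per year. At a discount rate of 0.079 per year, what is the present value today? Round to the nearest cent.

£279166.87

Value at end of year 8: C₁ / (r − g) = £15,900.00 / (0.079 − 0.048) = £512,903.2258
Discount to today: PV = £512,903.2258 / (1 + 0.079)^8 = £512,903.2258 / 1.837264 = £279,166.87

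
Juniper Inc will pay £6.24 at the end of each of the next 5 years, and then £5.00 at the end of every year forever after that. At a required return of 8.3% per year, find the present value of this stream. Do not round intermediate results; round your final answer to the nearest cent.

PV of 5-year annuity: £6.24 × [1 − (1+0.083)^−5] / 0.083 = 24.71875
Perpetuity value at year 5: £5.00 / 0.083 = 60.24096
PV of perpetuity: 60.24096 / (1+0.083)^5 = 40.43427
Total PV = 24.71875 + 40.43427 = 65.15302

£65.15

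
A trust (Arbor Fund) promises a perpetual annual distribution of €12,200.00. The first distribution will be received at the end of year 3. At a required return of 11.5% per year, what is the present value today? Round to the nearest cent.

€85332.07

Value at end of year 2: C / r = €12,200.00 / 0.115 = €106,086.9565
Discount to today: PV = €106,086.9565 / (1 + 0.115)^2 = €106,086.9565 / 1.243225 = €85,332.07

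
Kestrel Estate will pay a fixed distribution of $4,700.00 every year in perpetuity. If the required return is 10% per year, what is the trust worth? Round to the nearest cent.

Level perpetuity: PV = C / r = $4,700.00 / 0.1 = $47,000.00

$47000.00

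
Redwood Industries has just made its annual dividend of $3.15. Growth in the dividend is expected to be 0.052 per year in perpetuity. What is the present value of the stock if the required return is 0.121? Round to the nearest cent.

$48.03

D₁ = D₀ × (1 + g) = $3.15 × 1.052 = $3.3138
Growing perpetuity: P = D₁ / (r − g) = $3.3138 / (0.121 − 0.052) = $48.03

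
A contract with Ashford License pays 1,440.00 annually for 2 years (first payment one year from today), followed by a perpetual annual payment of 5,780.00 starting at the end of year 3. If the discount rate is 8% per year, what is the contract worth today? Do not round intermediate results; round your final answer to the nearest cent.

PV of 2-year annuity: 1,440.00 × [1 − (1+0.08)^−2] / 0.08 = 2567.90123
Perpetuity value at year 2: 5,780.00 / 0.08 = 72250.00000
PV of perpetuity: 72250.00000 / (1+0.08)^2 = 61942.72977
Total PV = 2567.90123 + 61942.72977 = 64510.63100

64510.63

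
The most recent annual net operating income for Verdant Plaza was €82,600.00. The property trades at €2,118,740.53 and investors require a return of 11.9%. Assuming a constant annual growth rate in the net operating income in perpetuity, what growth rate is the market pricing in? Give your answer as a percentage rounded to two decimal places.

P = D₀(1+g)/(r−g) ⇒ P(r−g) = D₀(1+g) ⇒ g(P+D₀) = P·r − D₀
g = (P·r − D₀)/(P + D₀) = (€2,118,740.53×0.119 − €82,600.00) / (€2,118,740.53 + €82,600.00) = 0.077012

7.70%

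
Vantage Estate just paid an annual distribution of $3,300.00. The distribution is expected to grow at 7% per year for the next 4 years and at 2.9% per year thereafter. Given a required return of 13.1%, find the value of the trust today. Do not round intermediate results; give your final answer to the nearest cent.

D_1 = 3531.00000
D_2 = 3778.17000
D_3 = 4042.64190
D_4 = 4325.62683
Terminal value at year 4: TV = D_4×(1+g_2)/(r−g_2) = 4451.07001/0.102 = 43637.94129
P_0 = D_1/(1+r)^1 + D_2/(1+r)^2 + D_3/(1+r)^3 + D_4/(1+r)^4 + TV/(1+r)^4
    = 3122.01592 + 2953.63133 + 2794.32849 + 2643.61758 + 26669.43615 = 38183.02946

$38183.03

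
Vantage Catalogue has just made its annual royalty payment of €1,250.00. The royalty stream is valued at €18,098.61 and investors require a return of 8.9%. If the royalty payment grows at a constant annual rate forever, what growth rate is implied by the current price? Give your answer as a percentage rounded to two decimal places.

P = D₀(1+g)/(r−g) ⇒ P(r−g) = D₀(1+g) ⇒ g(P+D₀) = P·r − D₀
g = (P·r − D₀)/(P + D₀) = (€18,098.61×0.089 − €1,250.00) / (€18,098.61 + €1,250.00) = 0.018646

1.86%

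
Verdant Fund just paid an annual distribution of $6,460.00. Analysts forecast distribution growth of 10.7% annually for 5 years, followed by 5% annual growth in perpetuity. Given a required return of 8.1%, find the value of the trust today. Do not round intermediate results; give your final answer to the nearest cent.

D_1 = 7151.22000
D_2 = 7916.40054
D_3 = 8763.45540
D_4 = 9701.14513
D_5 = 10739.16765
Terminal value at year 5: TV = D_5×(1+g_2)/(r−g_2) = 11276.12604/0.031 = 363746.00118
P_0 = D_1/(1+r)^1 + D_2/(1+r)^2 + D_3/(1+r)^3 + D_4/(1+r)^4 + D_5/(1+r)^5 + TV/(1+r)^5
    = 6615.37465 + 6774.48635 + 6937.42496 + 7104.28255 + 7275.15336 + 246416.48475 = 281123.20662

$281123.21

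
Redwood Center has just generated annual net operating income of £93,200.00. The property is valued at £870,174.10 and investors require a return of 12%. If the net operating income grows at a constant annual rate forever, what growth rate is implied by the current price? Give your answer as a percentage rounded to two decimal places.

P = D₀(1+g)/(r−g) ⇒ P(r−g) = D₀(1+g) ⇒ g(P+D₀) = P·r − D₀
g = (P·r − D₀)/(P + D₀) = (£870,174.10×0.12 − £93,200.00) / (£870,174.10 + £93,200.00) = 0.011647

1.16%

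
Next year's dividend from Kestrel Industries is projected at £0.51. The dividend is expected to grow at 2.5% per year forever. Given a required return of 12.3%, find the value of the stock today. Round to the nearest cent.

Growing perpetuity: P = D₁ / (r − g) = £0.5100 / (0.123 − 0.025) = £5.20

£5.20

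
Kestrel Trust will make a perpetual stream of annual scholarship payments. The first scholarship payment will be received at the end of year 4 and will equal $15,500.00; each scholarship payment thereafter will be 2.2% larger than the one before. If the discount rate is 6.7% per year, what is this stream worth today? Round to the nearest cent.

$283547.57

Value at end of year 3: C₁ / (r − g) = $15,500.00 / (0.067 − 0.022) = $344,444.4444
Discount to today: PV = $344,444.4444 / (1 + 0.067)^3 = $344,444.4444 / 1.214768 = $283,547.57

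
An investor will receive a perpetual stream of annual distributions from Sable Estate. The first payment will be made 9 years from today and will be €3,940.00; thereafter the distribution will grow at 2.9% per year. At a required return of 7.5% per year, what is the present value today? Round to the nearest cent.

Value at end of year 8: C₁ / (r − g) = €3,940.00 / (0.075 − 0.029) = €85,652.1739
Discount to today: PV = €85,652.1739 / (1 + 0.075)^8 = €85,652.1739 / 1.783478 = €48,025.37

€48025.37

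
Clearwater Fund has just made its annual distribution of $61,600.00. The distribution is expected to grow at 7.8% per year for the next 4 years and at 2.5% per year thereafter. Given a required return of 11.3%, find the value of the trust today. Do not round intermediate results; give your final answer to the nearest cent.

$859045.60

D_1 = 66404.80000
D_2 = 71584.37440
D_3 = 77167.95560
D_4 = 83187.05614
Terminal value at year 4: TV = D_4×(1+g_2)/(r−g_2) = 85266.73254/0.088 = 968940.14254
P_0 = D_1/(1+r)^1 + D_2/(1+r)^2 + D_3/(1+r)^3 + D_4/(1+r)^4 + TV/(1+r)^4
    = 59662.89308 + 57786.70148 + 55969.50961 + 54209.46213 + 631417.03053 = 859045.59683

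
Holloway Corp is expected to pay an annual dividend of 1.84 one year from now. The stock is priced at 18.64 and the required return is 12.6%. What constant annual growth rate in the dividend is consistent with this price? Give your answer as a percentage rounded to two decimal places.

2.73%

P = D₁/(r−g) ⇒ g = r − D₁/P = 0.126 − 1.84/18.64 = 0.027288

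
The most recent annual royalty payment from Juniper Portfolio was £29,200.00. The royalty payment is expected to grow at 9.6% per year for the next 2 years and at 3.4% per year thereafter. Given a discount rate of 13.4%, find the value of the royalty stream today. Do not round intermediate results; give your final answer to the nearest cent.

£337529.34

D_1 = 32003.20000
D_2 = 35075.50720
Terminal value at year 2: TV = D_2×(1+g_2)/(r−g_2) = 36268.07444/0.1 = 362680.74445
P_0 = D_1/(1+r)^1 + D_2/(1+r)^2 + TV/(1+r)^2
    = 28221.51675 + 27275.82219 + 282032.00144 = 337529.34039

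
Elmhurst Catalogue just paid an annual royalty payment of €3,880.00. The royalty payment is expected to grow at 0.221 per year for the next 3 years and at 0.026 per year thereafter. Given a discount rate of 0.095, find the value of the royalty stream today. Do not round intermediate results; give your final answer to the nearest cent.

€94520.01

D_1 = 4737.48000
D_2 = 5784.46308
D_3 = 7062.82942
Terminal value at year 3: TV = D_3×(1+g_2)/(r−g_2) = 7246.46299/0.069 = 105021.20269
P_0 = D_1/(1+r)^1 + D_2/(1+r)^2 + D_3/(1+r)^3 + TV/(1+r)^3
    = 4326.46575 + 4824.30565 + 5379.43123 + 79989.80350 = 94520.00614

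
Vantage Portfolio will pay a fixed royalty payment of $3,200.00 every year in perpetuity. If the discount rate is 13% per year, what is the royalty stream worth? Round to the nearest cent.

Level perpetuity: PV = C / r = $3,200.00 / 0.13 = $24,615.38

$24615.38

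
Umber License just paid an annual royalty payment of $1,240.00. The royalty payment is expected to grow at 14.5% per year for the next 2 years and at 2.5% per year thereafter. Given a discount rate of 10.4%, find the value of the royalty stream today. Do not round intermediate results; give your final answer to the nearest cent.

$19925.65

D_1 = 1419.80000
D_2 = 1625.67100
Terminal value at year 2: TV = D_2×(1+g_2)/(r−g_2) = 1666.31278/0.079 = 21092.56677
P_0 = D_1/(1+r)^1 + D_2/(1+r)^2 + TV/(1+r)^2
    = 1286.05072 + 1333.81167 + 17305.78428 = 19925.64667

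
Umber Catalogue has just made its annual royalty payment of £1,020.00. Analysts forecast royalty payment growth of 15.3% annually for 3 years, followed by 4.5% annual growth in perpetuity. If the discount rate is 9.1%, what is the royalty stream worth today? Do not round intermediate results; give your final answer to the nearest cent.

D_1 = 1176.06000
D_2 = 1355.99718
D_3 = 1563.46475
Terminal value at year 3: TV = D_3×(1+g_2)/(r−g_2) = 1633.82066/0.046 = 35517.84048
P_0 = D_1/(1+r)^1 + D_2/(1+r)^2 + D_3/(1+r)^3 + TV/(1+r)^3
    = 1077.96517 + 1139.22442 + 1203.96494 + 27350.94276 = 30772.09729

£30772.10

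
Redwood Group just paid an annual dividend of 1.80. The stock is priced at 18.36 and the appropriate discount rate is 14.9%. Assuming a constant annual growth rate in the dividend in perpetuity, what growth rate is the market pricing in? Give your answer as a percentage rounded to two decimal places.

P = D₀(1+g)/(r−g) ⇒ P(r−g) = D₀(1+g) ⇒ g(P+D₀) = P·r − D₀
g = (P·r − D₀)/(P + D₀) = (18.36×0.149 − 1.80) / (18.36 + 1.80) = 0.046411

4.64%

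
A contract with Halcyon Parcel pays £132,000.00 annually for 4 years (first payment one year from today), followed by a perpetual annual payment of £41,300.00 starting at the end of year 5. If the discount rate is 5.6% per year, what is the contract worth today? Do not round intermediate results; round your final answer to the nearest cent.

PV of 4-year annuity: £132,000.00 × [1 − (1+0.056)^−4] / 0.056 = 461614.73768
Perpetuity value at year 4: £41,300.00 / 0.056 = 737500.00000
PV of perpetuity: 737500.00000 / (1+0.056)^4 = 593070.54041
Total PV = 461614.73768 + 593070.54041 = 1054685.27809

£1054685.28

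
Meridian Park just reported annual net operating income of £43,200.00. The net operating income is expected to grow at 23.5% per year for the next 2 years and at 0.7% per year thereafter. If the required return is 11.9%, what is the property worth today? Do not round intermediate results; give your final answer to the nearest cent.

£573416.51

D_1 = 53352.00000
D_2 = 65889.72000
Terminal value at year 2: TV = D_2×(1+g_2)/(r−g_2) = 66350.94804/0.112 = 592419.17893
P_0 = D_1/(1+r)^1 + D_2/(1+r)^2 + TV/(1+r)^2
    = 47678.28418 + 52620.80515 + 473117.41775 = 573416.50709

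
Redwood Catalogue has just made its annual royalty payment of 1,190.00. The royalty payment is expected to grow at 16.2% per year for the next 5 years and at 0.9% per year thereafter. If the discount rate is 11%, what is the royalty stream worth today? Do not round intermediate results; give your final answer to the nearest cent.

D_1 = 1382.78000
D_2 = 1606.79036
D_3 = 1867.09040
D_4 = 2169.55904
D_5 = 2521.02761
Terminal value at year 5: TV = D_5×(1+g_2)/(r−g_2) = 2543.71686/0.101 = 25185.31541
P_0 = D_1/(1+r)^1 + D_2/(1+r)^2 + D_3/(1+r)^3 + D_4/(1+r)^4 + D_5/(1+r)^5 + TV/(1+r)^5
    = 1245.74775 + 1304.10710 + 1365.20041 + 1429.15574 + 1496.10718 + 14946.25888 = 21786.57706

21786.58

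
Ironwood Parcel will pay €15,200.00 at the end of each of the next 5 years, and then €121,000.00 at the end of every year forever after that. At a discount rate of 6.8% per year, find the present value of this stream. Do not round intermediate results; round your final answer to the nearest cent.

PV of 5-year annuity: €15,200.00 × [1 − (1+0.068)^−5] / 0.068 = 62658.17088
Perpetuity value at year 5: €121,000.00 / 0.068 = 1779411.76471
PV of perpetuity: 1779411.76471 / (1+0.068)^5 = 1280619.74653
Total PV = 62658.17088 + 1280619.74653 = 1343277.91741

€1343277.92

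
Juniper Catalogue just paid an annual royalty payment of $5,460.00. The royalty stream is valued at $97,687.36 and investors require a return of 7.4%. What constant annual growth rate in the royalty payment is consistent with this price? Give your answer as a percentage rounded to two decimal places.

1.71%

P = D₀(1+g)/(r−g) ⇒ P(r−g) = D₀(1+g) ⇒ g(P+D₀) = P·r − D₀
g = (P·r − D₀)/(P + D₀) = ($97,687.36×0.074 − $5,460.00) / ($97,687.36 + $5,460.00) = 0.017149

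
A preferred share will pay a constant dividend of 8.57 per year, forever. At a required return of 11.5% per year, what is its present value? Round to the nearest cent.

74.52

Level perpetuity: PV = C / r = 8.57 / 0.115 = 74.52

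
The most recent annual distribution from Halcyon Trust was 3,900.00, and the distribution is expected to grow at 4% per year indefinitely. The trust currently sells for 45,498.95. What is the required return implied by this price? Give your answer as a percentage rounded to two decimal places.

12.91%

D₁ = 3,900.00 × 1.04 = 4,056.0000
P = D₁/(r − g) ⇒ r = D₁/P + g = 4,056.0000/45,498.95 + 0.04 = 0.089145 + 0.04 = 0.129145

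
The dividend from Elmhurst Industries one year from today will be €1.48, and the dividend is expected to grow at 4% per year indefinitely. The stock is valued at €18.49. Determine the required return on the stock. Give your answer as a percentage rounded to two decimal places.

P = D₁/(r − g) ⇒ r = D₁/P + g = €1.4800/€18.49 + 0.04 = 0.080043 + 0.04 = 0.120043

12.00%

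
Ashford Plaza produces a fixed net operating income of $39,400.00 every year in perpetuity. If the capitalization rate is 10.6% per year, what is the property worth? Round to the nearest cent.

$371698.11

Level perpetuity: PV = C / r = $39,400.00 / 0.106 = $371,698.11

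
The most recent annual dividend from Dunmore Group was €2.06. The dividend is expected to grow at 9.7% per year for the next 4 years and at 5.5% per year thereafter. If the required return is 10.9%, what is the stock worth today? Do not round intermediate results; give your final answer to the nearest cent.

D_1 = 2.25982
D_2 = 2.47902
D_3 = 2.71949
D_4 = 2.98328
Terminal value at year 4: TV = D_4×(1+g_2)/(r−g_2) = 3.14736/0.054 = 58.28441
P_0 = D_1/(1+r)^1 + D_2/(1+r)^2 + D_3/(1+r)^3 + D_4/(1+r)^4 + TV/(1+r)^4
    = 2.03771 + 2.01566 + 1.99385 + 1.97228 + 38.53242 = 46.55191

€46.55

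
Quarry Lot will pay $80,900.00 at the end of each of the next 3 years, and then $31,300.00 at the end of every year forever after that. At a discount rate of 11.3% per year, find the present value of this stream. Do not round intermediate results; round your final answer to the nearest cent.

PV of 3-year annuity: $80,900.00 × [1 − (1+0.113)^−3] / 0.113 = 196669.54296
Perpetuity value at year 3: $31,300.00 / 0.113 = 276991.15044
PV of perpetuity: 276991.15044 / (1+0.113)^3 = 200900.21479
Total PV = 196669.54296 + 200900.21479 = 397569.75775

$397569.76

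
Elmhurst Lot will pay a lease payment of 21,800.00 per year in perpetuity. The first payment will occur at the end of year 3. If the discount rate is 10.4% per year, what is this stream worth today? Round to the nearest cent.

171982.80

Value at end of year 2: C / r = 21,800.00 / 0.104 = 209,615.3846
Discount to today: PV = 209,615.3846 / (1 + 0.104)^2 = 209,615.3846 / 1.218816 = 171,982.80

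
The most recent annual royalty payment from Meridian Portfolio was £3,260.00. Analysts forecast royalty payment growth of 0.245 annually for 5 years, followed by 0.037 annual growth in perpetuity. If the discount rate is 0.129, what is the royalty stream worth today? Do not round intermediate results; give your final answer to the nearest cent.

£81989.72

D_1 = 4058.70000
D_2 = 5053.08150
D_3 = 6291.08647
D_4 = 7832.40265
D_5 = 9751.34130
Terminal value at year 5: TV = D_5×(1+g_2)/(r−g_2) = 10112.14093/0.092 = 109914.57533
P_0 = D_1/(1+r)^1 + D_2/(1+r)^2 + D_3/(1+r)^3 + D_4/(1+r)^4 + D_5/(1+r)^5 + TV/(1+r)^5
    = 3594.95128 + 3964.31740 + 4371.63434 + 4820.80137 + 5316.11843 + 59921.90016 = 81989.72299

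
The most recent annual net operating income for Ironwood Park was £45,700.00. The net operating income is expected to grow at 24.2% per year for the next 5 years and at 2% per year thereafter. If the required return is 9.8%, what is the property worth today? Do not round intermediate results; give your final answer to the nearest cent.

£1442421.09

D_1 = 56759.40000
D_2 = 70495.17480
D_3 = 87555.00710
D_4 = 108743.31882
D_5 = 135059.20197
Terminal value at year 5: TV = D_5×(1+g_2)/(r−g_2) = 137760.38601/0.078 = 1766158.79505
P_0 = D_1/(1+r)^1 + D_2/(1+r)^2 + D_3/(1+r)^3 + D_4/(1+r)^4 + D_5/(1+r)^5 + TV/(1+r)^5
    = 51693.44262 + 58472.91051 + 66141.48894 + 74815.78257 + 84627.68848 + 1106669.77238 = 1442421.08549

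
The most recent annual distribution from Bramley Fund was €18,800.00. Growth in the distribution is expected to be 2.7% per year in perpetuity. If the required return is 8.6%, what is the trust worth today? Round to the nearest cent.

D₁ = D₀ × (1 + g) = €18,800.00 × 1.027 = €19,307.6000
Growing perpetuity: P = D₁ / (r − g) = €19,307.6000 / (0.086 − 0.027) = €327,247.46

€327247.46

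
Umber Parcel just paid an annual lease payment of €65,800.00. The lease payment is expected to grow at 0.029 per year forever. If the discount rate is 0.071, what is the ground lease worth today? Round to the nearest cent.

€1612100.00

D₁ = D₀ × (1 + g) = €65,800.00 × 1.029 = €67,708.2000
Growing perpetuity: P = D₁ / (r − g) = €67,708.2000 / (0.071 − 0.029) = €1,612,100.00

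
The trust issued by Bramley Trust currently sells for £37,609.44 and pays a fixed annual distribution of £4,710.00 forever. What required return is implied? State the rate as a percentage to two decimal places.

12.52%

P = C/r ⇒ r = C/P = £4,710.00/£37,609.44 = 0.125235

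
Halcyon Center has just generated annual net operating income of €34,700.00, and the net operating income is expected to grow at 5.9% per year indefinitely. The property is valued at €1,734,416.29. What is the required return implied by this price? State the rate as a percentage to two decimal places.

D₁ = €34,700.00 × 1.059 = €36,747.3000
P = D₁/(r − g) ⇒ r = D₁/P + g = €36,747.3000/€1,734,416.29 + 0.059 = 0.021187 + 0.059 = 0.080187

8.02%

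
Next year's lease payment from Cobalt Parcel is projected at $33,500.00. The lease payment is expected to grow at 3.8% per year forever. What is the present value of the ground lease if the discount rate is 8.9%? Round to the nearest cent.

$656862.75

Growing perpetuity: P = D₁ / (r − g) = $33,500.0000 / (0.089 − 0.038) = $656,862.75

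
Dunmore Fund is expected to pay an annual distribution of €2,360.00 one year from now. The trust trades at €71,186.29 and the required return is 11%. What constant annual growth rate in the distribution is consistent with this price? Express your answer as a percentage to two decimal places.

7.68%

P = D₁/(r−g) ⇒ g = r − D₁/P = 0.11 − €2,360.00/€71,186.29 = 0.076848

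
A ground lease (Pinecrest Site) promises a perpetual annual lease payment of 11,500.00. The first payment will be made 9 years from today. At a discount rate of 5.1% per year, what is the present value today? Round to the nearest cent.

151462.78

Value at end of year 8: C / r = 11,500.00 / 0.051 = 225,490.1961
Discount to today: PV = 225,490.1961 / (1 + 0.051)^8 = 225,490.1961 / 1.488750 = 151,462.78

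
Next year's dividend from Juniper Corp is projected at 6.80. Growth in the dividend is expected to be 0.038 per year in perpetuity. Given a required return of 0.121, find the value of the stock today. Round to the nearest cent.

Growing perpetuity: P = D₁ / (r − g) = 6.8000 / (0.121 − 0.038) = 81.93

81.93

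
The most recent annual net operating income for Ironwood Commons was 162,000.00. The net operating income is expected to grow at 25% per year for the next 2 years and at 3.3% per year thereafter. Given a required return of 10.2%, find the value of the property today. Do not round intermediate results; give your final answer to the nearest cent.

3512684.45

D_1 = 202500.00000
D_2 = 253125.00000
Terminal value at year 2: TV = D_2×(1+g_2)/(r−g_2) = 261478.12500/0.069 = 3789538.04348
P_0 = D_1/(1+r)^1 + D_2/(1+r)^2 + TV/(1+r)^2
    = 183756.80581 + 208435.57828 + 3120492.06317 = 3512684.44725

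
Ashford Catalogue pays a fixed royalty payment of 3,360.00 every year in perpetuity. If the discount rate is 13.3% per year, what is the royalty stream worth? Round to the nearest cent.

25263.16

Level perpetuity: PV = C / r = 3,360.00 / 0.133 = 25,263.16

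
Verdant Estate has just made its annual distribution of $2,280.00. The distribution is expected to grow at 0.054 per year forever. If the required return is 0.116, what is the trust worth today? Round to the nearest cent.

D₁ = D₀ × (1 + g) = $2,280.00 × 1.054 = $2,403.1200
Growing perpetuity: P = D₁ / (r − g) = $2,403.1200 / (0.116 − 0.054) = $38,760.00

$38760.00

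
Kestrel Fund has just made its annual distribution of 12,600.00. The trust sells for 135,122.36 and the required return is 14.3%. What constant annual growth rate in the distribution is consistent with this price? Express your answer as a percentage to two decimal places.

4.55%

P = D₀(1+g)/(r−g) ⇒ P(r−g) = D₀(1+g) ⇒ g(P+D₀) = P·r − D₀
g = (P·r − D₀)/(P + D₀) = (135,122.36×0.143 − 12,600.00) / (135,122.36 + 12,600.00) = 0.045508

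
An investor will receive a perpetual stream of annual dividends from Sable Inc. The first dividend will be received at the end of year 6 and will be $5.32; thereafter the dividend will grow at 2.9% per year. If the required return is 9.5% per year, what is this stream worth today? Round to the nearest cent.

$51.20

Value at end of year 5: C₁ / (r − g) = $5.32 / (0.095 − 0.029) = $80.6061
Discount to today: PV = $80.6061 / (1 + 0.095)^5 = $80.6061 / 1.574239 = $51.20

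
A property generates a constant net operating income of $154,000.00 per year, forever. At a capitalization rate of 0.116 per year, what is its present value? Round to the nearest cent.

$1327586.21

Level perpetuity: PV = C / r = $154,000.00 / 0.116 = $1,327,586.21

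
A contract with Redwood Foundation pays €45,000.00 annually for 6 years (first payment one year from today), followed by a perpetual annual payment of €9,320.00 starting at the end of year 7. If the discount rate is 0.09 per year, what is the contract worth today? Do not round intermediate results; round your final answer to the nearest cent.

€263613.13

PV of 6-year annuity: €45,000.00 × [1 − (1+0.09)^−6] / 0.09 = 201866.33656
Perpetuity value at year 6: €9,320.00 / 0.09 = 103555.55556
PV of perpetuity: 103555.55556 / (1+0.09)^6 = 61746.79429
Total PV = 201866.33656 + 61746.79429 = 263613.13085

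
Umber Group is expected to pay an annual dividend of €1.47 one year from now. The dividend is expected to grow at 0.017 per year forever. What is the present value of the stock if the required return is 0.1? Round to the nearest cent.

Growing perpetuity: P = D₁ / (r − g) = €1.4700 / (0.1 − 0.017) = €17.71

€17.71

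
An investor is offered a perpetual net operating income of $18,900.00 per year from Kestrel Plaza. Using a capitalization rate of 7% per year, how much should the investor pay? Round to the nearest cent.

$270000.00

Level perpetuity: PV = C / r = $18,900.00 / 0.07 = $270,000.00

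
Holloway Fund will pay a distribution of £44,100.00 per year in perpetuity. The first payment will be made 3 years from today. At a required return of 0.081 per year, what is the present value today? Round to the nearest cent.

Value at end of year 2: C / r = £44,100.00 / 0.081 = £544,444.4444
Discount to today: PV = £544,444.4444 / (1 + 0.081)^2 = £544,444.4444 / 1.168561 = £465,910.16

£465910.16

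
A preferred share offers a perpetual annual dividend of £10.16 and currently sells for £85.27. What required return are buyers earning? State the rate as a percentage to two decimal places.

11.92%

P = C/r ⇒ r = C/P = £10.16/£85.27 = 0.119151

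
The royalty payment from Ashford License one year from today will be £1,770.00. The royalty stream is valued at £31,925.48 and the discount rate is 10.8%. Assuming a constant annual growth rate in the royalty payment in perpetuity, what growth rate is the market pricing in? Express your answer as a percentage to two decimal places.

P = D₁/(r−g) ⇒ g = r − D₁/P = 0.108 − £1,770.00/£31,925.48 = 0.052558

5.26%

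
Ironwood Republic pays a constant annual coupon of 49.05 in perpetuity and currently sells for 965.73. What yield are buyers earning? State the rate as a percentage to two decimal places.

5.08%

P = C/r ⇒ r = C/P = 49.05/965.73 = 0.050791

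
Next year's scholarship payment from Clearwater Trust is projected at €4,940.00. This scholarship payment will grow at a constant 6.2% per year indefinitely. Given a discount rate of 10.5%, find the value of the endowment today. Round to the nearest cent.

Growing perpetuity: P = D₁ / (r − g) = €4,940.0000 / (0.105 − 0.062) = €114,883.72

€114883.72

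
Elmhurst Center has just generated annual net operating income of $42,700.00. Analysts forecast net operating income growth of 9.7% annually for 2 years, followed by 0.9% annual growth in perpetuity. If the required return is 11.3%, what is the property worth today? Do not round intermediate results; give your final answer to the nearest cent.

D_1 = 46841.90000
D_2 = 51385.56430
Terminal value at year 2: TV = D_2×(1+g_2)/(r−g_2) = 51848.03438/0.104 = 498538.79210
P_0 = D_1/(1+r)^1 + D_2/(1+r)^2 + TV/(1+r)^2
    = 42086.16352 + 41481.15129 + 402446.93894 = 486014.25375

$486014.25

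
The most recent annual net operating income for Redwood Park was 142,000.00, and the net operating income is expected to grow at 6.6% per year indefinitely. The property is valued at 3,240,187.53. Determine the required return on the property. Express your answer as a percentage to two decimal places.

11.27%

D₁ = 142,000.00 × 1.066 = 151,372.0000
P = D₁/(r − g) ⇒ r = D₁/P + g = 151,372.0000/3,240,187.53 + 0.066 = 0.046717 + 0.066 = 0.112717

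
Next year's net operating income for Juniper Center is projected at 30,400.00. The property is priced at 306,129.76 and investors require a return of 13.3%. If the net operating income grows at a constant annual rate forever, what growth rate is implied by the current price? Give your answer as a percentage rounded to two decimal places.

P = D₁/(r−g) ⇒ g = r − D₁/P = 0.133 − 30,400.00/306,129.76 = 0.033696

3.37%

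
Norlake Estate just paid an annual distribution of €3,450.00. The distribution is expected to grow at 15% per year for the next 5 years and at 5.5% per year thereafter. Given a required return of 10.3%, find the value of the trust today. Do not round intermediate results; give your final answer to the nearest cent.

D_1 = 3967.50000
D_2 = 4562.62500
D_3 = 5247.01875
D_4 = 6034.07156
D_5 = 6939.18230
Terminal value at year 5: TV = D_5×(1+g_2)/(r−g_2) = 7320.83732/0.048 = 152517.44423
P_0 = D_1/(1+r)^1 + D_2/(1+r)^2 + D_3/(1+r)^3 + D_4/(1+r)^4 + D_5/(1+r)^5 + TV/(1+r)^5
    = 3597.00816 + 3750.28049 + 3910.08392 + 4076.69675 + 4250.40912 + 93420.45042 = 113004.92886

€113004.93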